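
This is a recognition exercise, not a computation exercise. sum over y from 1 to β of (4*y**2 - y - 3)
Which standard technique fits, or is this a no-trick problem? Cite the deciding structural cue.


Diagnosis: no special technique — Faulhaber territory: sum each constant-multiple power of y with its closed-form formula, no trick required.


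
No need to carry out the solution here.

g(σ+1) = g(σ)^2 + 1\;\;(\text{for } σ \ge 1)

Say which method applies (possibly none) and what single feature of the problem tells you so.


Technique: no special technique — the recurrence is nonlinear in the sequence values; study it directly, no linear machinery applies.


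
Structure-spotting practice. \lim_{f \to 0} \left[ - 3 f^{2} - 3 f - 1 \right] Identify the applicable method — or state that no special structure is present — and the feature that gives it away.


Method: no special technique — the expression is continuous at 0 — substitute and evaluate; no indeterminate form appears.


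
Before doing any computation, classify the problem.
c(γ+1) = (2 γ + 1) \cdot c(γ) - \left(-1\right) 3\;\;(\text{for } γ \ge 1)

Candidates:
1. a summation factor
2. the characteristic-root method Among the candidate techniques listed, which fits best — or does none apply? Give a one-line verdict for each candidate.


Best approach: a summation factor — one step of memory with a weight 2 γ + 1 that changes as the index grows — the summation-factor construction is built for this.
- a summation factor: applicable, and directly so.
- the characteristic-root method — an index-dependent weight blocks the pure exponential ansatz.


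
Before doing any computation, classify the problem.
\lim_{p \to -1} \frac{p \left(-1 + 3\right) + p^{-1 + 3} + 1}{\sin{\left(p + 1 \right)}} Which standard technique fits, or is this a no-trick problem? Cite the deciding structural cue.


Verdict: l'Hôpital's rule (0/0) — substituting -1 gives 0 over 0; differentiate top and bottom once and re-evaluate. The standard small-argument limits would also carry it; the rule is the systematic route.


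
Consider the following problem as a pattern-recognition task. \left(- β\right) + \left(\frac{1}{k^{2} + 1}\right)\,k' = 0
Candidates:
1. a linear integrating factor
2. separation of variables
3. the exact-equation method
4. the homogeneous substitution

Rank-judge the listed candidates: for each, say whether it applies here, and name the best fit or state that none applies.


Verdict: separation of variables — all dependence on the two variables factors apart, the defining separable shape.
- a linear integrating factor — the unknown enters nonlinearly (through a power, a denominator, or a transcendental function), which the linear integrating-factor recipe cannot absorb as-is — any repair would come from a preliminary substitution, not the factor.
- separation of variables — a fit — the right tool for this form.
- the exact-equation method — with no real cross-dependence between the variables, the exact-equation machinery is a detour rather than the natural reading.
- the homogeneous substitution — the slope does not depend on the ratio of the variables alone.


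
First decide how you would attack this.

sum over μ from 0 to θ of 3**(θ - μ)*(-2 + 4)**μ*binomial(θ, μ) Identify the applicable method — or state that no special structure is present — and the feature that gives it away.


Verdict: the binomial theorem — the binomial coefficients weight matched powers of (-2 + 4) and 3, which is exactly the expansion of a binomial power.


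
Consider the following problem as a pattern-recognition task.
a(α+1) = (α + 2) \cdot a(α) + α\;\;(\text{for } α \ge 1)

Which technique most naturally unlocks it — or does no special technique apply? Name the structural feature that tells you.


Diagnosis: a summation factor — because the multiplier α + 2 is index-dependent, divide through by its running product and sum the resulting differences.


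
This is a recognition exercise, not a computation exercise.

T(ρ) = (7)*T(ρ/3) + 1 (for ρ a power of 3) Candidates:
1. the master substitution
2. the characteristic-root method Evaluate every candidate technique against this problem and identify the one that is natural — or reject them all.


Verdict: the master substitution — the argument ρ/3 divides the index by 3; the standard ρ = 3^m substitution converts it to a constant-shift recurrence.
- the master substitution — a fit — the right tool for this form.
- the characteristic-root method — a divided-index call is not the fixed-shift linear shape that characteristic roots solve.


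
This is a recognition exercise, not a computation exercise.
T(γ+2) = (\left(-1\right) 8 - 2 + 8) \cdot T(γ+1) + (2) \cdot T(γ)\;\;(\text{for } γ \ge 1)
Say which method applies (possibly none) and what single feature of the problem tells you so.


Verdict: the characteristic-root method — shift-invariance with fixed coefficients calls for exponential trials; the characteristic polynomial finds every r^γ.


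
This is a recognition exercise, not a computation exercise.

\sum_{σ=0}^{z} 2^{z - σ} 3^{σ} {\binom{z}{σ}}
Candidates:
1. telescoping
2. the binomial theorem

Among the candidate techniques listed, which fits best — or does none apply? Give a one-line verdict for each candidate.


Diagnosis: the binomial theorem — the summand is term σ of a binomial expansion in 3 and 2; the whole sum is a single power.
- telescoping — in the displayed form, no term reappears at a neighboring index to cancel against.
- the binomial theorem — applies; the problem has the shape this method handles.


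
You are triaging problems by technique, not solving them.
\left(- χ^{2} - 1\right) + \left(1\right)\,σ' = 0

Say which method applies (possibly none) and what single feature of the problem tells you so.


Method: no special technique — with σ absent the equation is not coupled at all: direct integration in χ.


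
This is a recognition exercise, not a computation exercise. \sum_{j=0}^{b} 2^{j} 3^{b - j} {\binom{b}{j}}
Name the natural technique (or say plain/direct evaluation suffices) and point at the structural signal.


Best approach: the binomial theorem — the binomial coefficients weight matched powers of 2 and 3, which is exactly the expansion of a binomial power.


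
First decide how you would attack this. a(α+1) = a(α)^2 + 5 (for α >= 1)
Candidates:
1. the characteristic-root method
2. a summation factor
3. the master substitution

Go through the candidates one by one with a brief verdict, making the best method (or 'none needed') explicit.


Verdict: no special technique — this one you iterate or analyze qualitatively: the nonlinearity defeats linear solution methods.
- the characteristic-root method: nonlinearity rules out exponential-mode superposition from the start.
- a summation factor: no summation factor applies — the rule is not linear in the sequence values.
- the master substitution: there is no divide-the-index recursive argument.


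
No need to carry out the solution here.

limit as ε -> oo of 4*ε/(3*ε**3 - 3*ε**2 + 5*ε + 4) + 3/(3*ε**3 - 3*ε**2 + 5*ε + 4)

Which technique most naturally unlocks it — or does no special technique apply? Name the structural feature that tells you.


Verdict: dominant-term comparison — divide by the highest power of ε present: lower-order terms vanish and the dominant ratio remains. Differentiating the expression as a single quotient would eventually settle it as well; matching dominant growth settles it immediately.


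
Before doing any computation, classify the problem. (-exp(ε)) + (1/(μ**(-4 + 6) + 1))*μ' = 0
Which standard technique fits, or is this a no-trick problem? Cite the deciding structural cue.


Best approach: separation of variables — solved for the derivative, the right side factors as exp(ε) times (μ**(-4 + 6) + 1) — all ε-dependence separates from all μ-dependence. The equation is exact as it stands too — a potential function exists — though separation reads the split structure directly.


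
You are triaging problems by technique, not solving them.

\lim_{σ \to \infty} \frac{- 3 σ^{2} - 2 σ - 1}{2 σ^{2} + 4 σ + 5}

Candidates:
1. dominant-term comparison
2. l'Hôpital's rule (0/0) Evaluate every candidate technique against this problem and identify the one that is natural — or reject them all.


Verdict: dominant-term comparison — growth-rate triage: the leading powers of σ decide the limit, everything else is noise.
- dominant-term comparison: a fit — the right tool for this form.
- l'Hôpital's rule (0/0): no 0/0 form appears: written as one quotient, top and bottom both grow without bound, and the ratio is decided by their leading terms.


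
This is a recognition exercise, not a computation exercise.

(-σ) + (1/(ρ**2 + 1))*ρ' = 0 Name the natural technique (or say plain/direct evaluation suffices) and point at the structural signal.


Diagnosis: separation of variables — separating collects all ρ-dependence with the derivative and leaves all σ-dependence opposite: variables separate. One could also solve this as an exact equation; with each coefficient in its own variable, separating is the same work with fewer steps.


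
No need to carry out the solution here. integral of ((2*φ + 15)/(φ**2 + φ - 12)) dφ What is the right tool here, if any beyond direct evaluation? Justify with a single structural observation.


Best approach: partial fractions — break φ**2 + φ - 12 into its roots and the integral splits into logarithm-sized bites.


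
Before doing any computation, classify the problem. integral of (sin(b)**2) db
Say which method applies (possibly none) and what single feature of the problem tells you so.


Technique: a trigonometric identity — the even exponent on sin(b)**2 signals one move: rewrite via cos of the doubled angle.


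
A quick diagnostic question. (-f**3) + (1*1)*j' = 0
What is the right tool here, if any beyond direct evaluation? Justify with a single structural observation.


Method: no special technique — the slope is a function of f alone, so integrate both sides directly.


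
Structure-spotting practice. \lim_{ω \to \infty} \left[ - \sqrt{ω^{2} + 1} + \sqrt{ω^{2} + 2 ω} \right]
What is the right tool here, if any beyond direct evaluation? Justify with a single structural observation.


Verdict: conjugate multiplication — divergence minus divergence hides a finite answer — expose it by pairing \sqrt{ω^{2} + 2 ω} - \sqrt{ω^{2} + 1} with its conjugate.


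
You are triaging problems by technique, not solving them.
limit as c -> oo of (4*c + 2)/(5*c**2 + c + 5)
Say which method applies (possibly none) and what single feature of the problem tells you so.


Technique: dominant-term comparison — growth-rate triage: the leading powers of c decide the limit, everything else is noise. Viewed as a single quotient this is an ∞/∞ form — an at-infinity application of l'Hôpital's rule would also resolve it; comparing leading growth reads the answer without differentiating.


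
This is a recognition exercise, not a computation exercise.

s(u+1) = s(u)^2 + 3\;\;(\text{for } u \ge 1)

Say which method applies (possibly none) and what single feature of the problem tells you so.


Verdict: no special technique — the unknown enters the rule nonlinearly, not as a weighted sum — no linear method is even well-posed.


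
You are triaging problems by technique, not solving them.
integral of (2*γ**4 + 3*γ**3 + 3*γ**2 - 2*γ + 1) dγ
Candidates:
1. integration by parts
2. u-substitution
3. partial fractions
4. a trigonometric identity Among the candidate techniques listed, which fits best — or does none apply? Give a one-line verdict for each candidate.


Method: no special technique — nothing composite, nothing rational, nothing trigonometric — each constant-multiple power of γ integrates by the power rule alone.
- integration by parts — parts would only shuffle a directly integrable integrand.
- u-substitution: any workable substitution here is cosmetic — the integrand is already in directly integrable form.
- partial fractions: the expression is not a ratio of polynomials that decomposes further.
- a trigonometric identity — with no trigonometric functions present, identity rewriting has no target.


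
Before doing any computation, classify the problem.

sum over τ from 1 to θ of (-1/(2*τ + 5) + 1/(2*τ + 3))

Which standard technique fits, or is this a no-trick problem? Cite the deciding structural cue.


Diagnosis: telescoping — the summand is 1/(2*τ + 3) minus the same expression shifted by one, so consecutive terms cancel in pairs.


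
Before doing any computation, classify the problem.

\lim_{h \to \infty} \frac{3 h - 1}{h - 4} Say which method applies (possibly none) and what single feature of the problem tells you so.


Technique: dominant-term comparison — at large h only the top-degree terms survive; compare the leading terms and the limit falls out. Viewed as a single quotient this is an ∞/∞ form — an at-infinity application of l'Hôpital's rule would also resolve it; comparing leading growth reads the answer without differentiating.


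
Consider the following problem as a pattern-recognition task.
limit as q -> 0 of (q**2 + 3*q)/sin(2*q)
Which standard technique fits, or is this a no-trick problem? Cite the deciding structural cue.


Technique: l'Hôpital's rule (0/0) — substituting 0 gives 0 over 0; differentiate top and bottom once and re-evaluate. Known elementary limits would finish this too — the rule just bypasses the case analysis.


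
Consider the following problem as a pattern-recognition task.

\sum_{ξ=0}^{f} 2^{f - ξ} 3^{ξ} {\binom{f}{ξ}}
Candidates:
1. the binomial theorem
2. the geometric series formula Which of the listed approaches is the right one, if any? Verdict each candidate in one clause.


Method: the binomial theorem — binomial coefficients against complementary powers of 3 and 2: recognize the binomial expansion and resum.
- the binomial theorem — yes — fits the structure here.
- the geometric series formula — consecutive terms are not related by a fixed multiplier.


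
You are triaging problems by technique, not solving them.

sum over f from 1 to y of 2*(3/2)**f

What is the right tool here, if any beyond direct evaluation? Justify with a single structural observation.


Diagnosis: the geometric series formula — the ratio of consecutive terms is the constant 3/2, independent of the index — a geometric sum.


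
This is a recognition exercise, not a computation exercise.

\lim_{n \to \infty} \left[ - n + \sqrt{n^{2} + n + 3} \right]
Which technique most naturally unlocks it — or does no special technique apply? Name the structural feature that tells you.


Diagnosis: conjugate multiplication — this difference gives up after one conjugate multiplication — the radical structure cancels against its conjugate.


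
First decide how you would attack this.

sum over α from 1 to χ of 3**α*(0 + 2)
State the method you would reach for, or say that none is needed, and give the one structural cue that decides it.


Verdict: the geometric series formula — consecutive terms stand in a fixed index-free ratio — the geometric sum formula closes it.


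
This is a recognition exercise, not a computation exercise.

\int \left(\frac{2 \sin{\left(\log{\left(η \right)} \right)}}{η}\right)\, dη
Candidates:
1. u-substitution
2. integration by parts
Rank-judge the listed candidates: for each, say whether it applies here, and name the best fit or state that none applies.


Best approach: u-substitution — collected, the integrand has one factor that is, up to a constant, the derivative of an inner expression the rest depends on — substitute for that inner expression.
- u-substitution: yes — fits the structure here.
- integration by parts: the nonconstant-polynomial-times-standard-kernel pattern (an exp, sine, cosine, or logarithm partner) is absent.


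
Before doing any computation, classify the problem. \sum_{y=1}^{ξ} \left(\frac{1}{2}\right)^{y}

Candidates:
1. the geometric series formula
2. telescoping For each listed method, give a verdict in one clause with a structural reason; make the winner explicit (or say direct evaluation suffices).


Best approach: the geometric series formula — check a ratio of consecutive terms: it is \frac{1}{2}, independent of the index, so the geometric formula closes the sum.
- the geometric series formula: yes — fits the structure here.
- telescoping: writing out consecutive terms as given produces no pairwise cancellation.


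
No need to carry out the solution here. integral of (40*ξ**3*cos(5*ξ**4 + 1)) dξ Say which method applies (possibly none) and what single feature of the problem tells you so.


Technique: u-substitution — structure check: outer function, inner expression 5*ξ**4 + 1, inner derivative as a factor — the classic u = 5*ξ**4 + 1 pattern.


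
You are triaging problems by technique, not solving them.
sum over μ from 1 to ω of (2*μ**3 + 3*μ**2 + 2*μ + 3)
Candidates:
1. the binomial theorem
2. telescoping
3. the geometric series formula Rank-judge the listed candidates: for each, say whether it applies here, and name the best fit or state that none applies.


Method: no special technique — with only polynomial terms in μ present, the classical sum-of-powers identities are all you need.
- the binomial theorem: the terms do not reassemble into a binomial power.
- telescoping — as presented, consecutive terms share no shifted copy to cancel against — no rewrite is on display to change that.
- the geometric series formula — there is no constant term-to-term ratio.


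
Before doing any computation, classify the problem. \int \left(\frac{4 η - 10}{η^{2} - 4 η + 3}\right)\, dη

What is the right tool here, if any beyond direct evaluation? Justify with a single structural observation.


Verdict: partial fractions — with η^{2} - 4 η + 3 factorable and the degree on top strictly smaller, simple-fraction decomposition is immediate.


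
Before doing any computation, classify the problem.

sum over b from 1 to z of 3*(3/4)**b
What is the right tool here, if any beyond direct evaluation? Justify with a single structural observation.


Verdict: the geometric series formula — the ratio of consecutive terms is the constant 3/4, independent of the index — a geometric sum.


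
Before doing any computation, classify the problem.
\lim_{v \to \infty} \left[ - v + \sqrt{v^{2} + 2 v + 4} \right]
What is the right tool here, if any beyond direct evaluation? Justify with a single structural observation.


Best approach: conjugate multiplication — this difference gives up after one conjugate multiplication — the radical structure cancels against its conjugate.


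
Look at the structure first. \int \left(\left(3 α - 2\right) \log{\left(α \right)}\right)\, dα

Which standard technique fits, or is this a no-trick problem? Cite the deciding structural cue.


Verdict: integration by parts — a polynomial next to \log{\left(α \right)}: integrate the polynomial, differentiate the log, and the integral simplifies in one pass.


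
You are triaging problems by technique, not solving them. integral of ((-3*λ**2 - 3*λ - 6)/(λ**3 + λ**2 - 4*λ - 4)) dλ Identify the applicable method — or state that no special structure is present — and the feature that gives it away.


Method: partial fractions — the integrand is a proper rational function and its denominator λ**3 + λ**2 - 4*λ - 4 factors into distinct pieces, so it splits into simple fractions.


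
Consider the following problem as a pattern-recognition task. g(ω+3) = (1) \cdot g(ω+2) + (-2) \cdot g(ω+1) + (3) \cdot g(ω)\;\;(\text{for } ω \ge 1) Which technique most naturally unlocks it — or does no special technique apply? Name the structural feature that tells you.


Method: the characteristic-root method — fixed numeric weights on consecutive terms and no forcing term added: the root method in its home territory.


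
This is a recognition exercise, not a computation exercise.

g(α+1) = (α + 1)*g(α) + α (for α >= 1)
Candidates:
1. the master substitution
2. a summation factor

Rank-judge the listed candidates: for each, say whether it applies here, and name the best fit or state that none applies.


Method: a summation factor — first-order linear but the coefficient α + 1 moves with the index — divide by the cumulative product and telescope.
- the master substitution — there is no divide-the-index recursive argument.
- a summation factor: yes — fits the structure here.


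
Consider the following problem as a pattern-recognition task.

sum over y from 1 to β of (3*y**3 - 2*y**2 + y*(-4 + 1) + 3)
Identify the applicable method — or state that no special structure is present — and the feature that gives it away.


Best approach: no special technique — nothing telescopes and nothing is geometric; polynomial terms in y sum term by term.


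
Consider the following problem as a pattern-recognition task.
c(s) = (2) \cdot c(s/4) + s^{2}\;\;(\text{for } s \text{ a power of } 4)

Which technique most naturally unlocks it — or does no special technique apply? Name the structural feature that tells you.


Verdict: the master substitution — treat m = log base 4 of s as the new clock: one recursion step advances m by one while s scales by 4.


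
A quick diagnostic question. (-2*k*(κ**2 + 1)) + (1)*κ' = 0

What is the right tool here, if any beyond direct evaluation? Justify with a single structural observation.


Diagnosis: separation of variables — separating collects all κ-dependence with the derivative and leaves all k-dependence opposite: variables separate.


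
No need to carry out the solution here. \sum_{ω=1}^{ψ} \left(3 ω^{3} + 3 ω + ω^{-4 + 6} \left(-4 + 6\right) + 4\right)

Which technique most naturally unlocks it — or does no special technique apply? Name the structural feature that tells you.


Best approach: no special technique — constant-multiple powers of ω with no cancellation partners and no common ratio — use the standard power-sum formulas.


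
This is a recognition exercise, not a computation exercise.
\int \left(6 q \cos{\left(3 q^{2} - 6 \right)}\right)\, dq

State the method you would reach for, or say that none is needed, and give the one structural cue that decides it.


Best approach: u-substitution — viewed as a product, the integrand is a composition evaluated at 3 q^{2} - 6 times (a constant multiple of) that inner expression's derivative, so u = 3 q^{2} - 6 makes it elementary.


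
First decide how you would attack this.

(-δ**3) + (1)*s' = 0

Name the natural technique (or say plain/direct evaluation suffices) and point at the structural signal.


Method: no special technique — solved for the derivative, s never appears on the right — this is a direct integration in δ, not a differential-equations problem at heart.


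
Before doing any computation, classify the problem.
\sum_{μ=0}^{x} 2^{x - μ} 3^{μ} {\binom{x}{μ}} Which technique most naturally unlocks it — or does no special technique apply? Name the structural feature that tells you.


Method: the binomial theorem — binomial coefficients against complementary powers of 3 and 2: recognize the binomial expansion and resum.


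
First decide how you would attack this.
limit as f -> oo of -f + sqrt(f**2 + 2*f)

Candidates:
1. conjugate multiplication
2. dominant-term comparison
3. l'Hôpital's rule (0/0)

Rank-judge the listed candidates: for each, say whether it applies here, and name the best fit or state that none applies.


Technique: conjugate multiplication — an infinity-minus-infinity difference with a surviving radical — multiply by the conjugate to cancel the divergence.
- conjugate multiplication: applies; the problem has the shape this method handles.
- dominant-term comparison — this is not a rational comparison of growth rates at infinity.
- l'Hôpital's rule (0/0): the expression is a difference driving to ∞ − ∞, not a 0/0 quotient — there is no ratio for the rule to differentiate.


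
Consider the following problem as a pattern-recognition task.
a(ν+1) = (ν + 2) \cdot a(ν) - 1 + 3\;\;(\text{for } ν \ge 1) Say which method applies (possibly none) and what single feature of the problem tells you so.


Verdict: a summation factor — normalize by the running product of ν + 2: the left side becomes a difference, and differences sum.


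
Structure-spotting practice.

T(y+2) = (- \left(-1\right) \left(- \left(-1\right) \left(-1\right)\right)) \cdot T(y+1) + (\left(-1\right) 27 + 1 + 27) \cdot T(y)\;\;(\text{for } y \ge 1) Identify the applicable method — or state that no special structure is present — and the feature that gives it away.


Method: the characteristic-root method — shift-invariance with fixed coefficients calls for exponential trials; the characteristic polynomial finds every r^y.


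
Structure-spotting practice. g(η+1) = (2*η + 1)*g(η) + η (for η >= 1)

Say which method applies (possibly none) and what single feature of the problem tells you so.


Diagnosis: a summation factor — an index-dependent multiplier 2*η + 1 rules out characteristic roots; a summation factor converts it to a pure difference.


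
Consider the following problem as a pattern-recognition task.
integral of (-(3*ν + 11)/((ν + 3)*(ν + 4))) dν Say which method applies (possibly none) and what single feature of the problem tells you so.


Diagnosis: partial fractions — the bottom factors while the top stays lower-degree — split into simple fractions and integrate piece by piece.


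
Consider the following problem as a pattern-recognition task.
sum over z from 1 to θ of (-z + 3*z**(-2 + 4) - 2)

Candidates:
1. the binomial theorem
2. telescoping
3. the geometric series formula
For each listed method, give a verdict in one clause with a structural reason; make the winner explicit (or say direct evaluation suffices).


Best approach: no special technique — every summand is a constant multiple of a power of z — apply the standard power-sum identities one degree at a time.
- the binomial theorem: there is no sum-raised-to-a-power identity hiding in these terms.
- telescoping — as presented, consecutive terms share no shifted copy to cancel against — no rewrite is on display to change that.
- the geometric series formula: the term-to-term ratio changes with the index, so the geometric formula cannot close it.


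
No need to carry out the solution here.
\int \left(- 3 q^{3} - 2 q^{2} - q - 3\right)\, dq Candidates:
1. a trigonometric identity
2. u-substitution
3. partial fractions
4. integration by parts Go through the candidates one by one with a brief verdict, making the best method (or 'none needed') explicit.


Diagnosis: no special technique — every term is a constant multiple of a power of q; term-wise power-rule integration needs no preliminary transformation.
- a trigonometric identity: no sine or cosine appears, so there is nothing for a trigonometric identity to act on.
- u-substitution — any workable substitution here is cosmetic — the integrand is already in directly integrable form.
- partial fractions — there is no rational-function structure to decompose.
- integration by parts: splitting off a factor buys nothing — the integrand integrates directly without parts.


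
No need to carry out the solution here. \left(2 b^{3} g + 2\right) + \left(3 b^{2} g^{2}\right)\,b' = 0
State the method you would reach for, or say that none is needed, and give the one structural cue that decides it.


Technique: the exact-equation method — the cross partial derivatives of 2 b^{3} g + 2 and 3 b^{2} g^{2} agree, so the left side is the total differential of one potential in g and b.


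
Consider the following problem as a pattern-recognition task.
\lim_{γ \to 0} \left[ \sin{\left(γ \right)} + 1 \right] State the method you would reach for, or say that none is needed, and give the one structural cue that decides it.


Method: no special technique — the expression is continuous at the evaluation point — substitute directly; no indeterminate form appears.


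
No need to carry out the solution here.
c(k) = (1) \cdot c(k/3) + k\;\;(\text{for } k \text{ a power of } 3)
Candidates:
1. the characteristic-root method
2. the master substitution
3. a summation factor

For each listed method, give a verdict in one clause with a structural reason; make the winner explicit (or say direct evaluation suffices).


Method: the master substitution — the argument contracts 3-fold per step: reindex k exponentially and solve the linear recurrence in the new index.
- the characteristic-root method — a divided-index call is not the fixed-shift linear shape that characteristic roots solve.
- the master substitution — yes — fits the structure here.
- a summation factor: a divided-index call is outside the fixed-shift first-order family a summation factor normalizes.


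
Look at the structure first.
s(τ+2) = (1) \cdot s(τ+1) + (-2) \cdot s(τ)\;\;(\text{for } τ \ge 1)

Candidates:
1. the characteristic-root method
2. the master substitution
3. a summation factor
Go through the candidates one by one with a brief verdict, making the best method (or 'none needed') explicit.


Method: the characteristic-root method — the recurrence is linear and homogeneous with constant coefficients, so the ansatz r^τ turns it into a polynomial equation for r.
- the characteristic-root method — yes — fits the structure here.
- the master substitution: the recursion shifts the index rather than dividing it.
- a summation factor: the recurrence reaches back more than one step, outside the first-order family a summation factor normalizes.


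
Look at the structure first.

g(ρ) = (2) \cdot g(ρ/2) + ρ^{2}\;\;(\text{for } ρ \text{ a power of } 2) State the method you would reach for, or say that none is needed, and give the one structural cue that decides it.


Diagnosis: the master substitution — treat m = log base 2 of ρ as the new clock: one recursion step advances m by one while ρ scales by 2.


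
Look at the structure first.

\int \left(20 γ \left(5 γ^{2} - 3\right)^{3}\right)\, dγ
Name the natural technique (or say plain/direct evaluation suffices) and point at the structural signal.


Verdict: u-substitution — structure check: outer function, inner expression 5 γ^{2} - 3, inner derivative as a factor — the classic u = 5 γ^{2} - 3 pattern. Brute-force expansion works too — the substitution sees the structure instead of grinding through terms.


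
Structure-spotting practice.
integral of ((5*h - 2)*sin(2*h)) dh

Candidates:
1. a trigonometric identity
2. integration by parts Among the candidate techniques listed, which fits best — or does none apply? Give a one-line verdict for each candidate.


Verdict: integration by parts — a polynomial 5*h - 2 against the kernel sin(2*h) is the signature bounded-ladder case for integration by parts.
- a trigonometric identity: neither the even-power reduction nor the product-to-sum identity applies to this structure.
- integration by parts: applies; the problem has the shape this method handles.


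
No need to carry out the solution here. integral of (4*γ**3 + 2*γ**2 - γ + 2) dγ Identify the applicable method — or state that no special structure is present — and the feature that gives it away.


Diagnosis: no special technique — the integrand is a sum of constant multiples of powers of γ — integrate term by term.


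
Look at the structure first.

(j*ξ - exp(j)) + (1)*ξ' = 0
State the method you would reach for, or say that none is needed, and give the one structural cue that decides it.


Diagnosis: a linear integrating factor — first power of ξ, nonzero forcing: the integrating-factor recipe applies verbatim with p = j.


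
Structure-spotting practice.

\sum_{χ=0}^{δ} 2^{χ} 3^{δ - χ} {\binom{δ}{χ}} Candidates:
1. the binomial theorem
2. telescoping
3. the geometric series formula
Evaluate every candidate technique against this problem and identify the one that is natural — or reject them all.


Best approach: the binomial theorem — {\binom{δ}{χ}} weighting matched powers of 2 and 3 is the expanded form of (2 + 3)^δ — fold it back up.
- the binomial theorem — applicable, and directly so.
- telescoping — the terms as presented offer no neighboring cancellation — a telescoping rewrite may exist, but the displayed structure does not hand one over.
- the geometric series formula — dividing successive terms gives an index-dependent quantity, not a constant.


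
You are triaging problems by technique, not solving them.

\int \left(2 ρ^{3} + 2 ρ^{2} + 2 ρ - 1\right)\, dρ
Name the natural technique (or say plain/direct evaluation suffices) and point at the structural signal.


Best approach: no special technique — every term is a constant multiple of a power of ρ; term-wise power-rule integration needs no preliminary transformation.


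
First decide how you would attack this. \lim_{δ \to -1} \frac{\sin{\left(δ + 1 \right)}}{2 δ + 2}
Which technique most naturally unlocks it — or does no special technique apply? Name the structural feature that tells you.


Method: l'Hôpital's rule (0/0) — numerator and denominator both vanish at -1 — a genuine 0/0 form, which is exactly when l'Hôpital applies. Expanding numerator and denominator to first order gives the same value — the rule automates exactly that.


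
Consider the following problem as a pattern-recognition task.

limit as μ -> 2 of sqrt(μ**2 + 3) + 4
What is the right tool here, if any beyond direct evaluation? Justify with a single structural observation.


Technique: no special technique — the function is continuous at 2; evaluation is itself the limit, no machinery required.


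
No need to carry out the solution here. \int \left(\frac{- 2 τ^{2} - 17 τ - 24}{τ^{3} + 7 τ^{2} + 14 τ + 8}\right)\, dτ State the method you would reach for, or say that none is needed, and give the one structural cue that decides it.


Technique: partial fractions — the bottom factors while the top stays lower-degree — split into simple fractions and integrate piece by piece.


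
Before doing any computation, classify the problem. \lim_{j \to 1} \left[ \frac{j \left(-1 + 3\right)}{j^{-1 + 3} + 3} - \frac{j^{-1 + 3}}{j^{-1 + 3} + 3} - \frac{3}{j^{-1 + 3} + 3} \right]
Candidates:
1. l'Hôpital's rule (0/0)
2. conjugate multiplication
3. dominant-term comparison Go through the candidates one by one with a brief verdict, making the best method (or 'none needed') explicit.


Best approach: no special technique — no zero denominators, no indeterminate clash at 1 — substitute and read off the value.
- l'Hôpital's rule (0/0) — substituting the point produces a determinate value, not a 0 over 0 clash.
- conjugate multiplication — rationalization has no target — no divergent radical difference appears.
- dominant-term comparison — no dominant-degree comparison decides it.


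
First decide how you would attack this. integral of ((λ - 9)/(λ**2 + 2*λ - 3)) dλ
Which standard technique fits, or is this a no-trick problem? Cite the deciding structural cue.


Verdict: partial fractions — each factor of λ**2 + 2*λ - 3 owns one elementary piece of the integrand — separate them and integrate piecewise.


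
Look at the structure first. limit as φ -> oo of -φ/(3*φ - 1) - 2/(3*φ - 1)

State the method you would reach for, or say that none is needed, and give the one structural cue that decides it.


Verdict: dominant-term comparison — at large φ only the top-degree terms survive; compare the leading terms and the limit falls out. l'Hôpital's at-infinity variant applies to the expression viewed as a single quotient; the leading-term comparison is the direct route.


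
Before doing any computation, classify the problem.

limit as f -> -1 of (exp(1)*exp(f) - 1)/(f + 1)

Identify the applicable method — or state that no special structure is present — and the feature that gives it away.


Diagnosis: l'Hôpital's rule (0/0) — the 0/0 form at -1 is the signature situation for l'Hôpital's rule. A local series expansion at the point resolves it as well; the rule is the packaged version of that step.


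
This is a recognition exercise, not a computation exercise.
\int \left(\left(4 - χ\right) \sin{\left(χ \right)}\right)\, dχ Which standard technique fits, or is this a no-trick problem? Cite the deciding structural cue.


Verdict: integration by parts — the integrand splits as 4 - χ times \sin{\left(χ \right)} — repeatedly differentiating the polynomial part kills it, which is the parts ladder.


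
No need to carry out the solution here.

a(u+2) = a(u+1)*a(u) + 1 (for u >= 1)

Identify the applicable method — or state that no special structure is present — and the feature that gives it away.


Technique: no special technique — the recurrence is nonlinear in the sequence terms; no linear-recurrence method fits it as written — one iterates or studies it directly.


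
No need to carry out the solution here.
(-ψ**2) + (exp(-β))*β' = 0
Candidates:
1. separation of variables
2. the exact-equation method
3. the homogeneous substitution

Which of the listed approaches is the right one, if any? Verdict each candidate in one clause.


Best approach: separation of variables — all dependence on the two variables factors apart, the defining separable shape.
- separation of variables: yes, a natural case for it.
- the exact-equation method: with no real cross-dependence between the variables, the exact-equation machinery is a detour rather than the natural reading.
- the homogeneous substitution — the ratio of the variables does not determine the slope.


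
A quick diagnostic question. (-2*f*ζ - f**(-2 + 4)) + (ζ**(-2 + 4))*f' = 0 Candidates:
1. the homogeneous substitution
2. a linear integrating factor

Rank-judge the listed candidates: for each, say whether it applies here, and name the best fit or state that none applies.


Diagnosis: the homogeneous substitution — the slope is degree-zero homogeneous: the ratio substitution v = f/ζ collapses it.
- the homogeneous substitution: yes — fits the structure here.
- a linear integrating factor — the unknown enters nonlinearly (through a power, a denominator, or a transcendental function), which the linear integrating-factor recipe cannot absorb as-is — any repair would come from a preliminary substitution, not the factor.


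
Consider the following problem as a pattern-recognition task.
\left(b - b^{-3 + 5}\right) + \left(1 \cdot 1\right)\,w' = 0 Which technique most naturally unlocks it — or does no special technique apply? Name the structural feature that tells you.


Verdict: no special technique — solved for the derivative, w never appears on the right — this is a direct integration in b, not a differential-equations problem at heart.


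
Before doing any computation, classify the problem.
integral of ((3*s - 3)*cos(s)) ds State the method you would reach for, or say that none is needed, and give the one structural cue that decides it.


Method: integration by parts — differentiate 3*s - 3, integrate cos(s): each pass lowers the polynomial degree, so parts terminates.


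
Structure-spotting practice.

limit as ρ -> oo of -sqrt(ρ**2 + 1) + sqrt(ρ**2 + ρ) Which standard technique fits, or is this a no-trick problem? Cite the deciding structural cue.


Best approach: conjugate multiplication — sqrt(ρ**2 + ρ) and sqrt(ρ**2 + 1) both blow up, but their difference is tame once the conjugate rationalizes it.
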